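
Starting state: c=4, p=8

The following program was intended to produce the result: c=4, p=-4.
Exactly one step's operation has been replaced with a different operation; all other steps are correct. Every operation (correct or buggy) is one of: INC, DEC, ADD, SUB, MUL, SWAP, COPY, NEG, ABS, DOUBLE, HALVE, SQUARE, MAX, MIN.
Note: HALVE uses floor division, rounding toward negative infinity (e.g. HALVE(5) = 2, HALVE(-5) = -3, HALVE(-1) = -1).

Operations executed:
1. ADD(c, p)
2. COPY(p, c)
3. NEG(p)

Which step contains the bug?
Step 1

Trace with buggy code:
Initial: c=4, p=8
After step 1: c=12, p=8
After step 2: c=12, p=12
After step 3: c=12, p=-12
Actual final c=12, p=-12 ≠ expected c=4, p=-4.
Step 1 is the only position where a single-operation replacement can produce the expected result.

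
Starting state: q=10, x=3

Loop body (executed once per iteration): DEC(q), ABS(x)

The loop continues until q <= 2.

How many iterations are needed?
8

Tracing iterations:
Initial: q=10, x=3
After iteration 1: q=9, x=3
After iteration 2: q=8, x=3
After iteration 3: q=7, x=3
After iteration 4: q=6, x=3
After iteration 5: q=5, x=3
After iteration 6: q=4, x=3
After iteration 7: q=3, x=3
After iteration 8: q=2, x=3
q <= 2 now holds, so the loop exits after 8 iterations.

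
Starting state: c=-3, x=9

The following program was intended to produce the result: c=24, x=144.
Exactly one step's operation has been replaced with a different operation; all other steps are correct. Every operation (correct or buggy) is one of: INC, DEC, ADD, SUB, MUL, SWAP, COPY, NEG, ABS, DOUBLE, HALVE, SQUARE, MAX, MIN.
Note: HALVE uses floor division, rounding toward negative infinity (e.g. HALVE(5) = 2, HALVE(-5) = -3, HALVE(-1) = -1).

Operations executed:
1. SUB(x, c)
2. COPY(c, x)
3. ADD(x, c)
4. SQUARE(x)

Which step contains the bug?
Step 3

Trace with buggy code:
Initial: c=-3, x=9
After step 1: c=-3, x=12
After step 2: c=12, x=12
After step 3: c=12, x=24
After step 4: c=12, x=576
Actual final c=12, x=576 ≠ expected c=24, x=144.
Step 3 is the only position where a single-operation replacement can produce the expected result.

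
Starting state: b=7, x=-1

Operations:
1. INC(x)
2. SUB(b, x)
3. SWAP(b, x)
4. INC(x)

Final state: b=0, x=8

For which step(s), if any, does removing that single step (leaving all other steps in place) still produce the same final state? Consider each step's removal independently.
Step(s) 2

Testing removal of each single step:
Without step 1: final = b=-1, x=9 (different)
Without step 2: final = b=0, x=8 (same)
Without step 3: final = b=7, x=1 (different)
Without step 4: final = b=0, x=7 (different)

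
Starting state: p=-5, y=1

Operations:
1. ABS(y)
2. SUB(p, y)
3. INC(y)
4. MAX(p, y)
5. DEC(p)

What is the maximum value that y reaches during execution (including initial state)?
2

Values of y at each step:
Initial: y = 1
After step 1: y = 1
After step 2: y = 1
After step 3: y = 2 ← maximum
After step 4: y = 2
After step 5: y = 2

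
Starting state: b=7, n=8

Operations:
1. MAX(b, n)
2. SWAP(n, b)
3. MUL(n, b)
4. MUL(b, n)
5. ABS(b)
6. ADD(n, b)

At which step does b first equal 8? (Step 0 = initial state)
Step 1

Tracing b:
Initial: b = 7
After step 1: b = 8 ← first occurrence
After step 2: b = 8
After step 3: b = 8
After step 4: b = 512
After step 5: b = 512
After step 6: b = 512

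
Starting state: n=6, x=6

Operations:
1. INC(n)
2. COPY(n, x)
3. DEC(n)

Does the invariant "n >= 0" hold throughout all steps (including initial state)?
Yes

The invariant holds at every step.

State at each step:
Initial: n=6, x=6
After step 1: n=7, x=6
After step 2: n=6, x=6
After step 3: n=5, x=6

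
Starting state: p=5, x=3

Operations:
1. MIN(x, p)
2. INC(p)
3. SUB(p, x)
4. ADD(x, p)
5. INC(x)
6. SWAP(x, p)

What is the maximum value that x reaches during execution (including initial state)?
7

Values of x at each step:
Initial: x = 3
After step 1: x = 3
After step 2: x = 3
After step 3: x = 3
After step 4: x = 6
After step 5: x = 7 ← maximum
After step 6: x = 3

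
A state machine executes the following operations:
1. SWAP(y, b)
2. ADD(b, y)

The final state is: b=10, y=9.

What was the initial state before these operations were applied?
b=9, y=1

Working backwards:
Final state: b=10, y=9
Before step 2 (ADD(b, y)): b=1, y=9
Before step 1 (SWAP(y, b)): b=9, y=1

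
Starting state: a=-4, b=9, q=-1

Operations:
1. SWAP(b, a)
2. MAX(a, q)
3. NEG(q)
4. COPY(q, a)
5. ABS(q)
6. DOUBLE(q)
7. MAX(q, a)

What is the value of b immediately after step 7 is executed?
b = -4

Tracing b through execution:
Initial: b = 9
After step 1 (SWAP(b, a)): b = -4
After step 2 (MAX(a, q)): b = -4
After step 3 (NEG(q)): b = -4
After step 4 (COPY(q, a)): b = -4
After step 5 (ABS(q)): b = -4
After step 6 (DOUBLE(q)): b = -4
After step 7 (MAX(q, a)): b = -4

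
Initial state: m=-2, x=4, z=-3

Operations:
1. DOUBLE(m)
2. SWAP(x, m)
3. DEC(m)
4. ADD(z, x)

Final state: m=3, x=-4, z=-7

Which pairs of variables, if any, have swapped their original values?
None

Comparing initial and final values:
x: 4 → -4
z: -3 → -7
m: -2 → 3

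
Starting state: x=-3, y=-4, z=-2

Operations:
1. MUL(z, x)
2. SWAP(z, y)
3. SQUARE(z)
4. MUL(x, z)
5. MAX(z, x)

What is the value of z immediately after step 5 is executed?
z = 16

Tracing z through execution:
Initial: z = -2
After step 1 (MUL(z, x)): z = 6
After step 2 (SWAP(z, y)): z = -4
After step 3 (SQUARE(z)): z = 16
After step 4 (MUL(x, z)): z = 16
After step 5 (MAX(z, x)): z = 16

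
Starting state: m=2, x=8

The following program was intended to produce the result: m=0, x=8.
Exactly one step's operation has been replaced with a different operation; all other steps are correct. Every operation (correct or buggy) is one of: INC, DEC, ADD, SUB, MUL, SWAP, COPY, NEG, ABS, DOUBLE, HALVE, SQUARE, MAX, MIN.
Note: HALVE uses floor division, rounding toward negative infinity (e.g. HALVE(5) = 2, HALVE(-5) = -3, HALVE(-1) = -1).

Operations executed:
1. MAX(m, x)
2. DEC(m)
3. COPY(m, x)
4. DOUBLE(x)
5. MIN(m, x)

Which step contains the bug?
Step 4

Trace with buggy code:
Initial: m=2, x=8
After step 1: m=8, x=8
After step 2: m=7, x=8
After step 3: m=8, x=8
After step 4: m=8, x=16
After step 5: m=8, x=16
Actual final m=8, x=16 ≠ expected m=0, x=8.
Step 4 is the only position where a single-operation replacement can produce the expected result.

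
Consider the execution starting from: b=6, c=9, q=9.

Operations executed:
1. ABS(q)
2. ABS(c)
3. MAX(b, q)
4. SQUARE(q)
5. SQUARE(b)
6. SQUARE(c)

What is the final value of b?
b = 81

Tracing execution:
Step 1: ABS(q) → b = 6
Step 2: ABS(c) → b = 6
Step 3: MAX(b, q) → b = 9
Step 4: SQUARE(q) → b = 9
Step 5: SQUARE(b) → b = 81
Step 6: SQUARE(c) → b = 81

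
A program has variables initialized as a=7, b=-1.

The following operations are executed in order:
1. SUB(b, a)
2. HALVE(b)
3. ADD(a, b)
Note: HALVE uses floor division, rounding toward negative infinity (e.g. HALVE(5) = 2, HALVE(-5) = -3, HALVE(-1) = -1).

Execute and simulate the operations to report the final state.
{a: 3, b: -4}

Step-by-step execution:
Initial: a=7, b=-1
After step 1 (SUB(b, a)): a=7, b=-8
After step 2 (HALVE(b)): a=7, b=-4
After step 3 (ADD(a, b)): a=3, b=-4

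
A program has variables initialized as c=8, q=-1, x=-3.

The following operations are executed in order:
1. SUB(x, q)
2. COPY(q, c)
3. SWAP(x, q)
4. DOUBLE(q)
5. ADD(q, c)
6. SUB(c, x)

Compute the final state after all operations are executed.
{c: 0, q: 4, x: 8}

Step-by-step execution:
Initial: c=8, q=-1, x=-3
After step 1 (SUB(x, q)): c=8, q=-1, x=-2
After step 2 (COPY(q, c)): c=8, q=8, x=-2
After step 3 (SWAP(x, q)): c=8, q=-2, x=8
After step 4 (DOUBLE(q)): c=8, q=-4, x=8
After step 5 (ADD(q, c)): c=8, q=4, x=8
After step 6 (SUB(c, x)): c=0, q=4, x=8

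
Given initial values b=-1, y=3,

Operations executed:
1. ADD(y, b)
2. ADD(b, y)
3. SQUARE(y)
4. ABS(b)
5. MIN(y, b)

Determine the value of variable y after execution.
y = 1

Tracing execution:
Step 1: ADD(y, b) → y = 2
Step 2: ADD(b, y) → y = 2
Step 3: SQUARE(y) → y = 4
Step 4: ABS(b) → y = 4
Step 5: MIN(y, b) → y = 1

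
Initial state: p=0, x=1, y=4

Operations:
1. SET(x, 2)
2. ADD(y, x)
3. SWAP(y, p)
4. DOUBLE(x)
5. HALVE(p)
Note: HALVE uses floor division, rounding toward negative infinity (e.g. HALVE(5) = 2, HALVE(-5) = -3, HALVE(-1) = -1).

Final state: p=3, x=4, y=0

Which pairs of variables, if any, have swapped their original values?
None

Comparing initial and final values:
y: 4 → 0
x: 1 → 4
p: 0 → 3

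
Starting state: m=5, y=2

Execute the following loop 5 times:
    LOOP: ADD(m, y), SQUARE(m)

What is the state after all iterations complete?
m=2107627505349806115186362329, y=2

Iteration trace:
Start: m=5, y=2
After iteration 1: m=49, y=2
After iteration 2: m=2601, y=2
After iteration 3: m=6775609, y=2
After iteration 4: m=45908904423321, y=2
After iteration 5: m=2107627505349806115186362329, y=2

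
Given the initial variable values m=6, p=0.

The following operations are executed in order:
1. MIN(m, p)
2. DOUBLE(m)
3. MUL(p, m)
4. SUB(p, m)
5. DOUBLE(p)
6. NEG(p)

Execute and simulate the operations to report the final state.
{m: 0, p: 0}

Step-by-step execution:
Initial: m=6, p=0
After step 1 (MIN(m, p)): m=0, p=0
After step 2 (DOUBLE(m)): m=0, p=0
After step 3 (MUL(p, m)): m=0, p=0
After step 4 (SUB(p, m)): m=0, p=0
After step 5 (DOUBLE(p)): m=0, p=0
After step 6 (NEG(p)): m=0, p=0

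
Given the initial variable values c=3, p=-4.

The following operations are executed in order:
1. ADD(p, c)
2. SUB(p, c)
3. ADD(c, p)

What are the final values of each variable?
{c: -1, p: -4}

Step-by-step execution:
Initial: c=3, p=-4
After step 1 (ADD(p, c)): c=3, p=-1
After step 2 (SUB(p, c)): c=3, p=-4
After step 3 (ADD(c, p)): c=-1, p=-4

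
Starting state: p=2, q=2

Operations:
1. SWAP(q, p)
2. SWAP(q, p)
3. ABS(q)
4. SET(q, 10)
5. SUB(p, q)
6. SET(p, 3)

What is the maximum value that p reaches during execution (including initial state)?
3

Values of p at each step:
Initial: p = 2
After step 1: p = 2
After step 2: p = 2
After step 3: p = 2
After step 4: p = 2
After step 5: p = -8
After step 6: p = 3 ← maximum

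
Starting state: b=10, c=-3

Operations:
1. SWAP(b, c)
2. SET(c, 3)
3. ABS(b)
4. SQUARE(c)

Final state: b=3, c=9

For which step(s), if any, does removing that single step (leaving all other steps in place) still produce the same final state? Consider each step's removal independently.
None - removing any single step changes the final result

Testing removal of each single step:
Without step 1: final = b=10, c=9 (different)
Without step 2: final = b=3, c=100 (different)
Without step 3: final = b=-3, c=9 (different)
Without step 4: final = b=3, c=3 (different)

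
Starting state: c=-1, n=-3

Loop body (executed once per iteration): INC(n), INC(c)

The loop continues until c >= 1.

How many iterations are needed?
2

Tracing iterations:
Initial: c=-1, n=-3
After iteration 1: c=0, n=-2
After iteration 2: c=1, n=-1
c >= 1 now holds, so the loop exits after 2 iterations.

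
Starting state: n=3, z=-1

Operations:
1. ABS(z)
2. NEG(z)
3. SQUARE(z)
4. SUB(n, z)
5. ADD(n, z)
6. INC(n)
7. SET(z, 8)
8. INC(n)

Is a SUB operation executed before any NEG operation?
No

First SUB: step 4
First NEG: step 2
Since 4 > 2, NEG comes first.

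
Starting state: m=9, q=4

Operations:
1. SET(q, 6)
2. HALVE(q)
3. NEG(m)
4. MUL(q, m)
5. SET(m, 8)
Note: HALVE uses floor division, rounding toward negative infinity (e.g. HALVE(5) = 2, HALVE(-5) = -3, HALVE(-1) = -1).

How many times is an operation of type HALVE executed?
1

Counting HALVE operations:
Step 2: HALVE(q) ← HALVE
Total: 1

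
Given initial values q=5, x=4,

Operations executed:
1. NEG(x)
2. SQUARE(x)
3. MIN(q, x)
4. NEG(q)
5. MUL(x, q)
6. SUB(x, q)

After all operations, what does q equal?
q = -5

Tracing execution:
Step 1: NEG(x) → q = 5
Step 2: SQUARE(x) → q = 5
Step 3: MIN(q, x) → q = 5
Step 4: NEG(q) → q = -5
Step 5: MUL(x, q) → q = -5
Step 6: SUB(x, q) → q = -5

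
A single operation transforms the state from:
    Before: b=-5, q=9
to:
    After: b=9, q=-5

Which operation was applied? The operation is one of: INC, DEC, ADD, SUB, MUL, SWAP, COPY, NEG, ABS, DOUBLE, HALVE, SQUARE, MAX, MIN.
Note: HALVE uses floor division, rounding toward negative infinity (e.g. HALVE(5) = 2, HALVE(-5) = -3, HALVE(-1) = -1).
SWAP(b, q)

Analyzing the change:
Before: b=-5, q=9
After: b=9, q=-5
Variable b changed from -5 to 9
Variable q changed from 9 to -5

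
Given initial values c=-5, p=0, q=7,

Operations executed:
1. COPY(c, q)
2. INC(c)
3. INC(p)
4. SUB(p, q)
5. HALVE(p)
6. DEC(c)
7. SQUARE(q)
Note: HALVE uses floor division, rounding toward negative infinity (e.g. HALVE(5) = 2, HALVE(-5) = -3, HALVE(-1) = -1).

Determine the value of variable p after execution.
p = -3

Tracing execution:
Step 1: COPY(c, q) → p = 0
Step 2: INC(c) → p = 0
Step 3: INC(p) → p = 1
Step 4: SUB(p, q) → p = -6
Step 5: HALVE(p) → p = -3
Step 6: DEC(c) → p = -3
Step 7: SQUARE(q) → p = -3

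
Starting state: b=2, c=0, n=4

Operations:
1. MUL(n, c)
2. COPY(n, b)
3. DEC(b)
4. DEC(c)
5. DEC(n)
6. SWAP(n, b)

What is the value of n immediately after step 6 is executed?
n = 1

Tracing n through execution:
Initial: n = 4
After step 1 (MUL(n, c)): n = 0
After step 2 (COPY(n, b)): n = 2
After step 3 (DEC(b)): n = 2
After step 4 (DEC(c)): n = 2
After step 5 (DEC(n)): n = 1
After step 6 (SWAP(n, b)): n = 1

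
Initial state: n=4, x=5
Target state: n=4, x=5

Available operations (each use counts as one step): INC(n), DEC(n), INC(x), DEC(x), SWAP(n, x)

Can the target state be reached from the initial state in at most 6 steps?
Yes

Path (0 steps): 0 steps (already at target)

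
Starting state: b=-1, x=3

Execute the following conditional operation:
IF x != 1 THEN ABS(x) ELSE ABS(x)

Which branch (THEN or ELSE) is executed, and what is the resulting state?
Branch: THEN, Final state: b=-1, x=3

Evaluating condition: x != 1
x = 3
Condition is True, so THEN branch executes
After ABS(x): b=-1, x=3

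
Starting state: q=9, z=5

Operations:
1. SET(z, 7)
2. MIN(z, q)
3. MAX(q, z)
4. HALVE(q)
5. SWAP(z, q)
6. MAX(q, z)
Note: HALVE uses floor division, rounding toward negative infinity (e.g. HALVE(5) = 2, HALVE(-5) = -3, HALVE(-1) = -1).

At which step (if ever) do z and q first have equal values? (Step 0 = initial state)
Never

z and q never become equal during execution.

Comparing values at each step:
Initial: z=5, q=9
After step 1: z=7, q=9
After step 2: z=7, q=9
After step 3: z=7, q=9
After step 4: z=7, q=4
After step 5: z=4, q=7
After step 6: z=4, q=7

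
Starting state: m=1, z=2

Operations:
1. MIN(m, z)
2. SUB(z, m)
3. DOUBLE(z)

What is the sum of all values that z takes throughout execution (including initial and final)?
7

Values of z at each step:
Initial: z = 2
After step 1: z = 2
After step 2: z = 1
After step 3: z = 2
Sum = 2 + 2 + 1 + 2 = 7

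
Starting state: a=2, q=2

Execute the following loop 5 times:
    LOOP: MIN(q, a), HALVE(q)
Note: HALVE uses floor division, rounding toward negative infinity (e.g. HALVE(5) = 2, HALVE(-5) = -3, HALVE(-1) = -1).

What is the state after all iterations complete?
a=2, q=0

Iteration trace:
Start: a=2, q=2
After iteration 1: a=2, q=1
After iteration 2: a=2, q=0
After iteration 3: a=2, q=0
After iteration 4: a=2, q=0
After iteration 5: a=2, q=0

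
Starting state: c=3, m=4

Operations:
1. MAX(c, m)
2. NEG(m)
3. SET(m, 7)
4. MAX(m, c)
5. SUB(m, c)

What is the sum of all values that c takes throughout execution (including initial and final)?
23

Values of c at each step:
Initial: c = 3
After step 1: c = 4
After step 2: c = 4
After step 3: c = 4
After step 4: c = 4
After step 5: c = 4
Sum = 3 + 4 + 4 + 4 + 4 + 4 = 23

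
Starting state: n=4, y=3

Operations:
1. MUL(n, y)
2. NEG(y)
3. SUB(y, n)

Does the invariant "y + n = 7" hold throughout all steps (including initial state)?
No, violated after step 1

The invariant is violated after step 1.

State at each step:
Initial: n=4, y=3
After step 1: n=12, y=3
After step 2: n=12, y=-3
After step 3: n=12, y=-15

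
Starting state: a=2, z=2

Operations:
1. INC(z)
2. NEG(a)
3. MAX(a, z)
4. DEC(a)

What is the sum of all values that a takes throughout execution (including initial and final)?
7

Values of a at each step:
Initial: a = 2
After step 1: a = 2
After step 2: a = -2
After step 3: a = 3
After step 4: a = 2
Sum = 2 + 2 + -2 + 3 + 2 = 7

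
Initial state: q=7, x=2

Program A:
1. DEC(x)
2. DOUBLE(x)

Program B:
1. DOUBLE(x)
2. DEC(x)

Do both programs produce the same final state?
No

Program A final state: q=7, x=2
Program B final state: q=7, x=3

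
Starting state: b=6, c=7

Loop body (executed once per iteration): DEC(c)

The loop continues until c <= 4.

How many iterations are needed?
3

Tracing iterations:
Initial: b=6, c=7
After iteration 1: b=6, c=6
After iteration 2: b=6, c=5
After iteration 3: b=6, c=4
c <= 4 now holds, so the loop exits after 3 iterations.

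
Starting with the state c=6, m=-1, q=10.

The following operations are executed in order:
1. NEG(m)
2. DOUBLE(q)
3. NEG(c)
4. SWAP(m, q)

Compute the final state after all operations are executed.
{c: -6, m: 20, q: 1}

Step-by-step execution:
Initial: c=6, m=-1, q=10
After step 1 (NEG(m)): c=6, m=1, q=10
After step 2 (DOUBLE(q)): c=6, m=1, q=20
After step 3 (NEG(c)): c=-6, m=1, q=20
After step 4 (SWAP(m, q)): c=-6, m=20, q=1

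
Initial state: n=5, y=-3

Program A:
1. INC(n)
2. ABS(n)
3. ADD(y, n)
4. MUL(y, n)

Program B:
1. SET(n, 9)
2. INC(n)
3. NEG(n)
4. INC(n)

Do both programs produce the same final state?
No

Program A final state: n=6, y=18
Program B final state: n=-9, y=-3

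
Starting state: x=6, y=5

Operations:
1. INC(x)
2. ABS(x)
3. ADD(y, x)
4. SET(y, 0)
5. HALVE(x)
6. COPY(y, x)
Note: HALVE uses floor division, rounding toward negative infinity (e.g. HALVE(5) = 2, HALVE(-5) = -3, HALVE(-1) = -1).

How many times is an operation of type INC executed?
1

Counting INC operations:
Step 1: INC(x) ← INC
Total: 1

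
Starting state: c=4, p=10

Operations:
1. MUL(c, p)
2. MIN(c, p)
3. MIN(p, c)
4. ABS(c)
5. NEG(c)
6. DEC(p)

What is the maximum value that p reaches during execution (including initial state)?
10

Values of p at each step:
Initial: p = 10 ← maximum
After step 1: p = 10
After step 2: p = 10
After step 3: p = 10
After step 4: p = 10
After step 5: p = 10
After step 6: p = 9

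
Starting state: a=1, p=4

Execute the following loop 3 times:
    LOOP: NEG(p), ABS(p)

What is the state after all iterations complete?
a=1, p=4

Iteration trace:
Start: a=1, p=4
After iteration 1: a=1, p=4
After iteration 2: a=1, p=4
After iteration 3: a=1, p=4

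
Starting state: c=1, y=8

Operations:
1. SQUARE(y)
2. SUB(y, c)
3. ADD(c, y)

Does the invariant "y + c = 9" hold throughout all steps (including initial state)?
No, violated after step 1

The invariant is violated after step 1.

State at each step:
Initial: c=1, y=8
After step 1: c=1, y=64
After step 2: c=1, y=63
After step 3: c=64, y=63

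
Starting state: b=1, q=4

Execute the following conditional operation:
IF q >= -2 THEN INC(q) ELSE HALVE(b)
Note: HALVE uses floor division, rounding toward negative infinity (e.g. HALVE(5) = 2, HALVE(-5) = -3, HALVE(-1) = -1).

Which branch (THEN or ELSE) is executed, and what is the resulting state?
Branch: THEN, Final state: b=1, q=5

Evaluating condition: q >= -2
q = 4
Condition is True, so THEN branch executes
After INC(q): b=1, q=5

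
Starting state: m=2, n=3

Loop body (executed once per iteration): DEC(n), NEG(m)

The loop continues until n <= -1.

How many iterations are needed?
4

Tracing iterations:
Initial: m=2, n=3
After iteration 1: m=-2, n=2
After iteration 2: m=2, n=1
After iteration 3: m=-2, n=0
After iteration 4: m=2, n=-1
n <= -1 now holds, so the loop exits after 4 iterations.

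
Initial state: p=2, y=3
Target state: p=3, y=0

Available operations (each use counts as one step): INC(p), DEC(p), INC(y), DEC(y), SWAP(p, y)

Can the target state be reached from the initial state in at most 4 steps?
Yes

Path (3 steps): DEC(p) → DEC(p) → SWAP(p, y)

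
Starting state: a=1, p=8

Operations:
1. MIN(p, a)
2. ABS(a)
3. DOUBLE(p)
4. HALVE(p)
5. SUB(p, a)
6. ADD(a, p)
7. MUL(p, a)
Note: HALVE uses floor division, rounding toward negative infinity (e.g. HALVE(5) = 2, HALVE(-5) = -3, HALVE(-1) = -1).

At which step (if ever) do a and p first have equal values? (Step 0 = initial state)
Step 1

a and p first become equal after step 1.

Comparing values at each step:
Initial: a=1, p=8
After step 1: a=1, p=1 ← equal!
After step 2: a=1, p=1 ← equal!
After step 3: a=1, p=2
After step 4: a=1, p=1 ← equal!
After step 5: a=1, p=0
After step 6: a=1, p=0
After step 7: a=1, p=0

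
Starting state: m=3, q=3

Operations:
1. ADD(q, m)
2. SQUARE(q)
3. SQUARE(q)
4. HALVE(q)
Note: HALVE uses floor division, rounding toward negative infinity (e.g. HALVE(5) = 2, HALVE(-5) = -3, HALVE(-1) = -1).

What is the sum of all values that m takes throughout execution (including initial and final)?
15

Values of m at each step:
Initial: m = 3
After step 1: m = 3
After step 2: m = 3
After step 3: m = 3
After step 4: m = 3
Sum = 3 + 3 + 3 + 3 + 3 = 15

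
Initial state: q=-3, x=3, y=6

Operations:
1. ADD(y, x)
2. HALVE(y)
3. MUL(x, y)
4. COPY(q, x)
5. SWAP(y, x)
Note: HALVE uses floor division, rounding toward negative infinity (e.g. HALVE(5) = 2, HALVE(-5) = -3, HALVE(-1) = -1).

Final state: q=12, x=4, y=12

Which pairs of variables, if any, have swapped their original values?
None

Comparing initial and final values:
x: 3 → 4
y: 6 → 12
q: -3 → 12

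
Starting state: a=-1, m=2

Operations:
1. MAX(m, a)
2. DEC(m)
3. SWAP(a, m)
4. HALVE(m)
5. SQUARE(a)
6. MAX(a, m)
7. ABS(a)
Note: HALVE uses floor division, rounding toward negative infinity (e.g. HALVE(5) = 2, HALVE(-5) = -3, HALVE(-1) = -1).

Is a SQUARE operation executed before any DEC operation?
No

First SQUARE: step 5
First DEC: step 2
Since 5 > 2, DEC comes first.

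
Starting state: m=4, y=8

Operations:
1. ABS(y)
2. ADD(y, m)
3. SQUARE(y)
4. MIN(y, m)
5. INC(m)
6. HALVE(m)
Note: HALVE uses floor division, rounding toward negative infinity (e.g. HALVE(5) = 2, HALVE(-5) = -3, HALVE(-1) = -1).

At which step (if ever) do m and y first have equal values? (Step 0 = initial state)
Step 4

m and y first become equal after step 4.

Comparing values at each step:
Initial: m=4, y=8
After step 1: m=4, y=8
After step 2: m=4, y=12
After step 3: m=4, y=144
After step 4: m=4, y=4 ← equal!
After step 5: m=5, y=4
After step 6: m=2, y=4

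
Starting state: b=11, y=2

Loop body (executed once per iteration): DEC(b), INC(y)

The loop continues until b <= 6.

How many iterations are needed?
5

Tracing iterations:
Initial: b=11, y=2
After iteration 1: b=10, y=3
After iteration 2: b=9, y=4
After iteration 3: b=8, y=5
After iteration 4: b=7, y=6
After iteration 5: b=6, y=7
b <= 6 now holds, so the loop exits after 5 iterations.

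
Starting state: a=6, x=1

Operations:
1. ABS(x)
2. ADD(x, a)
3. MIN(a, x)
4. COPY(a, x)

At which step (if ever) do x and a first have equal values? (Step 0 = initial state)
Step 4

x and a first become equal after step 4.

Comparing values at each step:
Initial: x=1, a=6
After step 1: x=1, a=6
After step 2: x=7, a=6
After step 3: x=7, a=6
After step 4: x=7, a=7 ← equal!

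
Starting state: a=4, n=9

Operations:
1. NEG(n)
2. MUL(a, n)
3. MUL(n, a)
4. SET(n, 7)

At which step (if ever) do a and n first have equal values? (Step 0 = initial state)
Never

a and n never become equal during execution.

Comparing values at each step:
Initial: a=4, n=9
After step 1: a=4, n=-9
After step 2: a=-36, n=-9
After step 3: a=-36, n=324
After step 4: a=-36, n=7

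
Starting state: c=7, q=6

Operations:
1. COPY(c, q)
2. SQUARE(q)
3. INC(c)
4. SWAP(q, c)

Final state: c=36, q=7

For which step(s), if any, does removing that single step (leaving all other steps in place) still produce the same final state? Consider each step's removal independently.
None - removing any single step changes the final result

Testing removal of each single step:
Without step 1: final = c=36, q=8 (different)
Without step 2: final = c=6, q=7 (different)
Without step 3: final = c=36, q=6 (different)
Without step 4: final = c=7, q=36 (different)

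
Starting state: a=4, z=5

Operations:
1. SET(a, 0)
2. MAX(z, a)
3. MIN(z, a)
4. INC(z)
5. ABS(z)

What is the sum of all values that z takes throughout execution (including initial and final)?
17

Values of z at each step:
Initial: z = 5
After step 1: z = 5
After step 2: z = 5
After step 3: z = 0
After step 4: z = 1
After step 5: z = 1
Sum = 5 + 5 + 5 + 0 + 1 + 1 = 17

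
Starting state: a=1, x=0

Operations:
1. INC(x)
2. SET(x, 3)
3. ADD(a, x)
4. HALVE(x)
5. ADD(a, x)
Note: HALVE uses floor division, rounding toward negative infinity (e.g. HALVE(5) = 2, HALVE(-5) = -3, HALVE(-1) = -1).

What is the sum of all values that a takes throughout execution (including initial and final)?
16

Values of a at each step:
Initial: a = 1
After step 1: a = 1
After step 2: a = 1
After step 3: a = 4
After step 4: a = 4
After step 5: a = 5
Sum = 1 + 1 + 1 + 4 + 4 + 5 = 16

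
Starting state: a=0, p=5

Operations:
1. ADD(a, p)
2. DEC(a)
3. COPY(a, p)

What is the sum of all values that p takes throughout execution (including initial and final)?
20

Values of p at each step:
Initial: p = 5
After step 1: p = 5
After step 2: p = 5
After step 3: p = 5
Sum = 5 + 5 + 5 + 5 = 20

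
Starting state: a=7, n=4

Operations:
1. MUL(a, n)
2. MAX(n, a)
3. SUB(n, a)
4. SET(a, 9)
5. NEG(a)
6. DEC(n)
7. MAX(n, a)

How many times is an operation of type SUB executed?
1

Counting SUB operations:
Step 3: SUB(n, a) ← SUB
Total: 1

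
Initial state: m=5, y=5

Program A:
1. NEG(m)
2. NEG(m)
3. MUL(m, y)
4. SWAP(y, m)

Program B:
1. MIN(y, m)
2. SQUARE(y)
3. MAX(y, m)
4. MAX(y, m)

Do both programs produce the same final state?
Yes

Program A final state: m=5, y=25
Program B final state: m=5, y=25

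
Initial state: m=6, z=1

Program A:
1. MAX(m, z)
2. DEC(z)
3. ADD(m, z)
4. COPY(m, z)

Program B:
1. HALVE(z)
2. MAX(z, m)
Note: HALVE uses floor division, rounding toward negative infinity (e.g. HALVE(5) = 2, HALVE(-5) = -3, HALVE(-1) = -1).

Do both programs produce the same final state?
No

Program A final state: m=0, z=0
Program B final state: m=6, z=6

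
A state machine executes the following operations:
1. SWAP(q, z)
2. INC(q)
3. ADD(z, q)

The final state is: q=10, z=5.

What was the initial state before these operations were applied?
q=-5, z=9

Working backwards:
Final state: q=10, z=5
Before step 3 (ADD(z, q)): q=10, z=-5
Before step 2 (INC(q)): q=9, z=-5
Before step 1 (SWAP(q, z)): q=-5, z=9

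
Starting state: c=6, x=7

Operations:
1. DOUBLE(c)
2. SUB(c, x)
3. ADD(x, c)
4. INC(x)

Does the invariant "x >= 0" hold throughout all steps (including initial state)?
Yes

The invariant holds at every step.

State at each step:
Initial: c=6, x=7
After step 1: c=12, x=7
After step 2: c=5, x=7
After step 3: c=5, x=12
After step 4: c=5, x=13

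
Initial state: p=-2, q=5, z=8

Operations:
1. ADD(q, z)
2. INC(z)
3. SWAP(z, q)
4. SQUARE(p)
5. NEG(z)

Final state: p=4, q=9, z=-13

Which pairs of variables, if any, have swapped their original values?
None

Comparing initial and final values:
z: 8 → -13
q: 5 → 9
p: -2 → 4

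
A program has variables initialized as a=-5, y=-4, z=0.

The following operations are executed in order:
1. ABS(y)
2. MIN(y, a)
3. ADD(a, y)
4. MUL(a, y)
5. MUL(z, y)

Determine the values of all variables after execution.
{a: 50, y: -5, z: 0}

Step-by-step execution:
Initial: a=-5, y=-4, z=0
After step 1 (ABS(y)): a=-5, y=4, z=0
After step 2 (MIN(y, a)): a=-5, y=-5, z=0
After step 3 (ADD(a, y)): a=-10, y=-5, z=0
After step 4 (MUL(a, y)): a=50, y=-5, z=0
After step 5 (MUL(z, y)): a=50, y=-5, z=0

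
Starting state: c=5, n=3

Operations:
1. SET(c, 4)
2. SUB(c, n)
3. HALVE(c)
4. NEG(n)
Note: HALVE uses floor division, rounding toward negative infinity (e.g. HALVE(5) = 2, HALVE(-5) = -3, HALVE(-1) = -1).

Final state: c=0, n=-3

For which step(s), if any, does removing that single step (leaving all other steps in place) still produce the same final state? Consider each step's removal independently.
None - removing any single step changes the final result

Testing removal of each single step:
Without step 1: final = c=1, n=-3 (different)
Without step 2: final = c=2, n=-3 (different)
Without step 3: final = c=1, n=-3 (different)
Without step 4: final = c=0, n=3 (different)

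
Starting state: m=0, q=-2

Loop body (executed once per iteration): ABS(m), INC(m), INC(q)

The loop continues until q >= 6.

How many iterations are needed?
8

Tracing iterations:
Initial: m=0, q=-2
After iteration 1: m=1, q=-1
After iteration 2: m=2, q=0
After iteration 3: m=3, q=1
After iteration 4: m=4, q=2
After iteration 5: m=5, q=3
After iteration 6: m=6, q=4
After iteration 7: m=7, q=5
After iteration 8: m=8, q=6
q >= 6 now holds, so the loop exits after 8 iterations.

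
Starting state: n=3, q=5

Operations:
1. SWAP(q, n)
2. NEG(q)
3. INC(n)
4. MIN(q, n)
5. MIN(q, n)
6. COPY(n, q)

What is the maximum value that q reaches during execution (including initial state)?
5

Values of q at each step:
Initial: q = 5 ← maximum
After step 1: q = 3
After step 2: q = -3
After step 3: q = -3
After step 4: q = -3
After step 5: q = -3
After step 6: q = -3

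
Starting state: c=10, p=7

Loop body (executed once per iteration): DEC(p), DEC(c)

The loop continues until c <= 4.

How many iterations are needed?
6

Tracing iterations:
Initial: c=10, p=7
After iteration 1: c=9, p=6
After iteration 2: c=8, p=5
After iteration 3: c=7, p=4
After iteration 4: c=6, p=3
After iteration 5: c=5, p=2
After iteration 6: c=4, p=1
c <= 4 now holds, so the loop exits after 6 iterations.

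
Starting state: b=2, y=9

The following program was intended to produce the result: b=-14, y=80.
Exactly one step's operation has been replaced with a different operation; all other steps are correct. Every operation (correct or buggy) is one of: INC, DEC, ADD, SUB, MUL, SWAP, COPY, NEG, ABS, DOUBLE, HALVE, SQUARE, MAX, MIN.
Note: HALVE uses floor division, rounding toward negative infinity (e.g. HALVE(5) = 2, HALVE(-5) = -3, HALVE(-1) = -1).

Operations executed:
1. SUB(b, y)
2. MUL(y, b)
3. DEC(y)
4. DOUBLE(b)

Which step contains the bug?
Step 2

Trace with buggy code:
Initial: b=2, y=9
After step 1: b=-7, y=9
After step 2: b=-7, y=-63
After step 3: b=-7, y=-64
After step 4: b=-14, y=-64
Actual final b=-14, y=-64 ≠ expected b=-14, y=80.
Step 2 is the only position where a single-operation replacement can produce the expected result.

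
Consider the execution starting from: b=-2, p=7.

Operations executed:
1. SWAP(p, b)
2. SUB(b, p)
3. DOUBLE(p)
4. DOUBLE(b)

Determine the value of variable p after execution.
p = -4

Tracing execution:
Step 1: SWAP(p, b) → p = -2
Step 2: SUB(b, p) → p = -2
Step 3: DOUBLE(p) → p = -4
Step 4: DOUBLE(b) → p = -4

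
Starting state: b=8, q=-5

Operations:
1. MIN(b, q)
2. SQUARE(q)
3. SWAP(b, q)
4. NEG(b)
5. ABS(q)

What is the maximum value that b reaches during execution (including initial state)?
25

Values of b at each step:
Initial: b = 8
After step 1: b = -5
After step 2: b = -5
After step 3: b = 25 ← maximum
After step 4: b = -25
After step 5: b = -25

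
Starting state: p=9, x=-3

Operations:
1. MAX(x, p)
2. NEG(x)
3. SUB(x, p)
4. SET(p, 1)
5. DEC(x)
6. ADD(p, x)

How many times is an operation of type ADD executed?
1

Counting ADD operations:
Step 6: ADD(p, x) ← ADD
Total: 1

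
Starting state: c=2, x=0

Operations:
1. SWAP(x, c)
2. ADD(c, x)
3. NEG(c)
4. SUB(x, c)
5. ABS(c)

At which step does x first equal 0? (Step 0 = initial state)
Step 0

Tracing x:
Initial: x = 0 ← first occurrence
After step 1: x = 2
After step 2: x = 2
After step 3: x = 2
After step 4: x = 4
After step 5: x = 4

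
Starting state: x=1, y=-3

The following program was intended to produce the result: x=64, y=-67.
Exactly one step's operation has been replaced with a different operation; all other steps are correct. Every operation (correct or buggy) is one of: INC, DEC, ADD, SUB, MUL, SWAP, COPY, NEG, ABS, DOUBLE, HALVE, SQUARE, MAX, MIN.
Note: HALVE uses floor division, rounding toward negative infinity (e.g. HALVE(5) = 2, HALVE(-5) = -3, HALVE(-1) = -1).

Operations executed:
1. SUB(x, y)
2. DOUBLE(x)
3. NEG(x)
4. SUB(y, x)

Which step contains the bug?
Step 3

Trace with buggy code:
Initial: x=1, y=-3
After step 1: x=4, y=-3
After step 2: x=8, y=-3
After step 3: x=-8, y=-3
After step 4: x=-8, y=5
Actual final x=-8, y=5 ≠ expected x=64, y=-67.
Step 3 is the only position where a single-operation replacement can produce the expected result.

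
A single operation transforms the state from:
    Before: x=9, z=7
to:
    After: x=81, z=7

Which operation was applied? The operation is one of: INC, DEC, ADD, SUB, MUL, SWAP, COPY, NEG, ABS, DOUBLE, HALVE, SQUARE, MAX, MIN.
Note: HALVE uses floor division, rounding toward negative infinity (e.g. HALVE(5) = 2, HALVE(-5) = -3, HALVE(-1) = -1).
SQUARE(x)

Analyzing the change:
Before: x=9, z=7
After: x=81, z=7
Variable x changed from 9 to 81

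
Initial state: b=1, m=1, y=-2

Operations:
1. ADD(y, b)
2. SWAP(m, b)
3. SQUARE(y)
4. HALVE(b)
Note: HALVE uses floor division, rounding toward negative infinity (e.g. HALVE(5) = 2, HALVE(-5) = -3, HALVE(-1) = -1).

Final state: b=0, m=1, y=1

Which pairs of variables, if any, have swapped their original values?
None

Comparing initial and final values:
b: 1 → 0
y: -2 → 1
m: 1 → 1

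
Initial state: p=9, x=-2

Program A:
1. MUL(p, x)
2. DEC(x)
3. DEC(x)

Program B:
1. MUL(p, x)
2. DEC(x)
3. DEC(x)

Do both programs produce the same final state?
Yes

Program A final state: p=-18, x=-4
Program B final state: p=-18, x=-4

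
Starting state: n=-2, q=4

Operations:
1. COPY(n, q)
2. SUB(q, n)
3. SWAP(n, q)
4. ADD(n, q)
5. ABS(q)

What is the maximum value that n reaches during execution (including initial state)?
4

Values of n at each step:
Initial: n = -2
After step 1: n = 4 ← maximum
After step 2: n = 4
After step 3: n = 0
After step 4: n = 4
After step 5: n = 4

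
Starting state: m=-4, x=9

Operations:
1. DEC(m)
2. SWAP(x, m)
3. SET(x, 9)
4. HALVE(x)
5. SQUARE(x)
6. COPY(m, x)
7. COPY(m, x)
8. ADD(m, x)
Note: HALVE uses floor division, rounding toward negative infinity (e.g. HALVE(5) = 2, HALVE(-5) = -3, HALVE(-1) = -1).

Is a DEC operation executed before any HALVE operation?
Yes

First DEC: step 1
First HALVE: step 4
Since 1 < 4, DEC comes first.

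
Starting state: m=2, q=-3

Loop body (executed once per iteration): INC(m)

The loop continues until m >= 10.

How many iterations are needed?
8

Tracing iterations:
Initial: m=2, q=-3
After iteration 1: m=3, q=-3
After iteration 2: m=4, q=-3
After iteration 3: m=5, q=-3
After iteration 4: m=6, q=-3
After iteration 5: m=7, q=-3
After iteration 6: m=8, q=-3
After iteration 7: m=9, q=-3
After iteration 8: m=10, q=-3
m >= 10 now holds, so the loop exits after 8 iterations.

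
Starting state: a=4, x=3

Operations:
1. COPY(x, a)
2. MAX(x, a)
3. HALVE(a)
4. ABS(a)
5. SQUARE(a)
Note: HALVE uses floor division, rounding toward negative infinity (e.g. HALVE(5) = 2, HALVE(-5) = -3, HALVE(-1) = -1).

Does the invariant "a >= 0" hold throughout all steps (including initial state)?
Yes

The invariant holds at every step.

State at each step:
Initial: a=4, x=3
After step 1: a=4, x=4
After step 2: a=4, x=4
After step 3: a=2, x=4
After step 4: a=2, x=4
After step 5: a=4, x=4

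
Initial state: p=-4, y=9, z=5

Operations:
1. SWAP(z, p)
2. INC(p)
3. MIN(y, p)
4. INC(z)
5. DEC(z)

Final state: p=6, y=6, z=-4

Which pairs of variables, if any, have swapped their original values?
None

Comparing initial and final values:
z: 5 → -4
p: -4 → 6
y: 9 → 6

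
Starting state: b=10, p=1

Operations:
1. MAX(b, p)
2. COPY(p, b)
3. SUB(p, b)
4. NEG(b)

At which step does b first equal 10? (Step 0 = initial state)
Step 0

Tracing b:
Initial: b = 10 ← first occurrence
After step 1: b = 10
After step 2: b = 10
After step 3: b = 10
After step 4: b = -10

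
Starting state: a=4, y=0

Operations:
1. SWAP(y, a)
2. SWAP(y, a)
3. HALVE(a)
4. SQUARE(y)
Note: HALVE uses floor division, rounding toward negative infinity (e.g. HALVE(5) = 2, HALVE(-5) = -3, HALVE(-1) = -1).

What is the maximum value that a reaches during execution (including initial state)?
4

Values of a at each step:
Initial: a = 4 ← maximum
After step 1: a = 0
After step 2: a = 4
After step 3: a = 2
After step 4: a = 2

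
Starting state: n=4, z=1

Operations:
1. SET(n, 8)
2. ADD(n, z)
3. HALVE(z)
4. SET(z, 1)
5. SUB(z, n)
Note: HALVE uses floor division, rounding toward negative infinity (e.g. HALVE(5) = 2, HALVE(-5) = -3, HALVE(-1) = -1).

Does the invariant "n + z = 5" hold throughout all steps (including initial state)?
No, violated after step 1

The invariant is violated after step 1.

State at each step:
Initial: n=4, z=1
After step 1: n=8, z=1
After step 2: n=9, z=1
After step 3: n=9, z=0
After step 4: n=9, z=1
After step 5: n=9, z=-8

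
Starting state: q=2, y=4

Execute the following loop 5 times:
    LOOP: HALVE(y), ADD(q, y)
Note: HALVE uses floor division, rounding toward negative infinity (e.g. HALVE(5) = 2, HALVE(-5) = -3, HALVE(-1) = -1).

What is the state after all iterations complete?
q=5, y=0

Iteration trace:
Start: q=2, y=4
After iteration 1: q=4, y=2
After iteration 2: q=5, y=1
After iteration 3: q=5, y=0
After iteration 4: q=5, y=0
After iteration 5: q=5, y=0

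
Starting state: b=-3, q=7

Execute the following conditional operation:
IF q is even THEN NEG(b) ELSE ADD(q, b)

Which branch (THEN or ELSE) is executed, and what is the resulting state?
Branch: ELSE, Final state: b=-3, q=4

Evaluating condition: q is even
Condition is False, so ELSE branch executes
After ADD(q, b): b=-3, q=4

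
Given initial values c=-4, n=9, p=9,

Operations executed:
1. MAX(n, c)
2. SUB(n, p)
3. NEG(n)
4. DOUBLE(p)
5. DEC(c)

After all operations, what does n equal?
n = 0

Tracing execution:
Step 1: MAX(n, c) → n = 9
Step 2: SUB(n, p) → n = 0
Step 3: NEG(n) → n = 0
Step 4: DOUBLE(p) → n = 0
Step 5: DEC(c) → n = 0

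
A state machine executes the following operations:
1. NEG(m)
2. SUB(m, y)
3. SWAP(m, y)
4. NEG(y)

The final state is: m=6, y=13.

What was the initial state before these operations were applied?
m=7, y=6

Working backwards:
Final state: m=6, y=13
Before step 4 (NEG(y)): m=6, y=-13
Before step 3 (SWAP(m, y)): m=-13, y=6
Before step 2 (SUB(m, y)): m=-7, y=6
Before step 1 (NEG(m)): m=7, y=6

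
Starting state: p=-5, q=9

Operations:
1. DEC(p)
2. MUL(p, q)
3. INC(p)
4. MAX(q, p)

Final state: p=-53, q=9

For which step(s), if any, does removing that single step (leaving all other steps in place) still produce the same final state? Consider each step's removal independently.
Step(s) 4

Testing removal of each single step:
Without step 1: final = p=-44, q=9 (different)
Without step 2: final = p=-5, q=9 (different)
Without step 3: final = p=-54, q=9 (different)
Without step 4: final = p=-53, q=9 (same)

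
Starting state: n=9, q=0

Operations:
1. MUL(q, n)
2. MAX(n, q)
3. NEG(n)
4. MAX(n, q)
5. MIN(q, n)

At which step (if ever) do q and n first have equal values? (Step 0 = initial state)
Step 4

q and n first become equal after step 4.

Comparing values at each step:
Initial: q=0, n=9
After step 1: q=0, n=9
After step 2: q=0, n=9
After step 3: q=0, n=-9
After step 4: q=0, n=0 ← equal!
After step 5: q=0, n=0 ← equal!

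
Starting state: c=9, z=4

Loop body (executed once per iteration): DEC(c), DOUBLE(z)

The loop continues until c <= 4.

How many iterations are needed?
5

Tracing iterations:
Initial: c=9, z=4
After iteration 1: c=8, z=8
After iteration 2: c=7, z=16
After iteration 3: c=6, z=32
After iteration 4: c=5, z=64
After iteration 5: c=4, z=128
c <= 4 now holds, so the loop exits after 5 iterations.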